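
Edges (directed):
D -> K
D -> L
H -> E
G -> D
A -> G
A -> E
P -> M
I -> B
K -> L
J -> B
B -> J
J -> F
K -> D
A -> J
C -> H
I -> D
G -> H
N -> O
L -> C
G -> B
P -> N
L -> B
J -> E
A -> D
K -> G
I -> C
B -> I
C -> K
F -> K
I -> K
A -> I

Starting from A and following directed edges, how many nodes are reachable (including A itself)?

12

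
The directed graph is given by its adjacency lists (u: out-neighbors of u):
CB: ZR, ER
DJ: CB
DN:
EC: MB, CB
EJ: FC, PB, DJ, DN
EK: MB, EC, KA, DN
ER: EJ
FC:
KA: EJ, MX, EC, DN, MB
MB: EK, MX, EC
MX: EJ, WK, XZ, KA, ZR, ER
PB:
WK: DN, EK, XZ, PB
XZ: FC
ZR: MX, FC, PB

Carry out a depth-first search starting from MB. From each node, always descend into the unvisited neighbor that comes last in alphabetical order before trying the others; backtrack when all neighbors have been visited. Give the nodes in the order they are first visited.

Visit MB
MB → MX
MX → ZR
ZR → PB
ZR → FC
MX → XZ
MX → WK
WK → EK
EK → KA
KA → EJ
EJ → DN
EJ → DJ
DJ → CB
CB → ER
KA → EC

MB MX ZR PB FC XZ WK EK KA EJ DN DJ CB ER EC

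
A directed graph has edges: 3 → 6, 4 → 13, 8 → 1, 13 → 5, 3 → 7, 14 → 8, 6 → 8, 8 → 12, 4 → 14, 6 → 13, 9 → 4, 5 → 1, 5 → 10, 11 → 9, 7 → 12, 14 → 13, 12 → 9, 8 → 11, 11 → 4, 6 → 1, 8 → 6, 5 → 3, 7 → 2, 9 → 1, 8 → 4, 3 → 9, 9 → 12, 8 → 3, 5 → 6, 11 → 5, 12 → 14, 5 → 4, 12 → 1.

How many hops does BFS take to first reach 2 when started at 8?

3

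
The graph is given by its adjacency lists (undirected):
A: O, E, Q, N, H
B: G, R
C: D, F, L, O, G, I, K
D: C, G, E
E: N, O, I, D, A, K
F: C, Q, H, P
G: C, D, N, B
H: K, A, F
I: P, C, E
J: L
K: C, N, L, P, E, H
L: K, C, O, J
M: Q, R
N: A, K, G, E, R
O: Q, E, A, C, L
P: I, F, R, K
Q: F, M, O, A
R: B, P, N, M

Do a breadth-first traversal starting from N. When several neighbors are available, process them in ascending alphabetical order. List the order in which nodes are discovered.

N, A, E, G, K, R, H, O, Q, D, I, B, C, L, P, M, F, J

Visit N; enqueue A, E, G, K, R → queue [A, E, G, K, R]
Visit A; enqueue H, O, Q → queue [E, G, K, R, H, O, Q]
Visit E; enqueue D, I → queue [G, K, R, H, O, Q, D, I]
Visit G; enqueue B, C → queue [K, R, H, O, Q, D, I, B, C]
Visit K; enqueue L, P → queue [R, H, O, Q, D, I, B, C, L, P]
Visit R; enqueue M → queue [H, O, Q, D, I, B, C, L, P, M]
Visit H; enqueue F → queue [O, Q, D, I, B, C, L, P, M, F]
Visit O → queue [Q, D, I, B, C, L, P, M, F]
Visit Q → queue [D, I, B, C, L, P, M, F]
Visit D → queue [I, B, C, L, P, M, F]
Visit I → queue [B, C, L, P, M, F]
Visit B → queue [C, L, P, M, F]
Visit C → queue [L, P, M, F]
Visit L; enqueue J → queue [P, M, F, J]
Visit P → queue [M, F, J]
Visit M → queue [F, J]
Visit F → queue [J]
Visit J → queue []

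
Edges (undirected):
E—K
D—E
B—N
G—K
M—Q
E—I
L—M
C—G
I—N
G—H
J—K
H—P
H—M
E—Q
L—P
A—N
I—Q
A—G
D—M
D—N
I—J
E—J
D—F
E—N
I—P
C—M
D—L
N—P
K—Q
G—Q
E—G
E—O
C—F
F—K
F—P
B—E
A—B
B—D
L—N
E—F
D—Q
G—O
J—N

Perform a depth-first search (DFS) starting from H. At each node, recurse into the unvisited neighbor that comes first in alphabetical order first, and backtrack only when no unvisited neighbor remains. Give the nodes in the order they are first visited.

H -> G -> A -> B -> D -> E -> F -> C -> M -> L -> N -> I -> J -> K -> Q -> P -> O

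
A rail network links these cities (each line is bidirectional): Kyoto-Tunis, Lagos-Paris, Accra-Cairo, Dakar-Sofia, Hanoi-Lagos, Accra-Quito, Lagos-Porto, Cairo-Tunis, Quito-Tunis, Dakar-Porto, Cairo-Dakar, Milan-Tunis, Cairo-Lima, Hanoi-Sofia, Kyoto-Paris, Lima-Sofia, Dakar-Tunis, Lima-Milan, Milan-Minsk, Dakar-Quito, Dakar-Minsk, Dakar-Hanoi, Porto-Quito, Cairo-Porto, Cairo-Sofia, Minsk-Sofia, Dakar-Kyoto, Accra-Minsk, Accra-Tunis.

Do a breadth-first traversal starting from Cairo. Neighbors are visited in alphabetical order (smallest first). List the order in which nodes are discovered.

Visit Cairo; enqueue Accra, Dakar, Lima, Porto, Sofia, Tunis → queue [Accra, Dakar, Lima, Porto, Sofia, Tunis]
Visit Accra; enqueue Minsk, Quito → queue [Dakar, Lima, Porto, Sofia, Tunis, Minsk, Quito]
Visit Dakar; enqueue Hanoi, Kyoto → queue [Lima, Porto, Sofia, Tunis, Minsk, Quito, Hanoi, Kyoto]
Visit Lima; enqueue Milan → queue [Porto, Sofia, Tunis, Minsk, Quito, Hanoi, Kyoto, Milan]
Visit Porto; enqueue Lagos → queue [Sofia, Tunis, Minsk, Quito, Hanoi, Kyoto, Milan, Lagos]
Visit Sofia → queue [Tunis, Minsk, Quito, Hanoi, Kyoto, Milan, Lagos]
Visit Tunis → queue [Minsk, Quito, Hanoi, Kyoto, Milan, Lagos]
Visit Minsk → queue [Quito, Hanoi, Kyoto, Milan, Lagos]
Visit Quito → queue [Hanoi, Kyoto, Milan, Lagos]
Visit Hanoi → queue [Kyoto, Milan, Lagos]
Visit Kyoto; enqueue Paris → queue [Milan, Lagos, Paris]
Visit Milan → queue [Lagos, Paris]
Visit Lagos → queue [Paris]
Visit Paris → queue []

Cairo, Accra, Dakar, Lima, Porto, Sofia, Tunis, Minsk, Quito, Hanoi, Kyoto, Milan, Lagos, Paris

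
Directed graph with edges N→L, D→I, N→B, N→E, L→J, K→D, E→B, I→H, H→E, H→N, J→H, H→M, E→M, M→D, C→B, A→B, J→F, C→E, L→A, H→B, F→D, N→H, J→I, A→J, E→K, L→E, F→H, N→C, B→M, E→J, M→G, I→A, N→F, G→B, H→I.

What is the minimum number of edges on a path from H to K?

2

Level 0: H
Level 1: B, E, I, M, N
Level 2: A, C, D, F, G, J, K, L
K first appears at level 2.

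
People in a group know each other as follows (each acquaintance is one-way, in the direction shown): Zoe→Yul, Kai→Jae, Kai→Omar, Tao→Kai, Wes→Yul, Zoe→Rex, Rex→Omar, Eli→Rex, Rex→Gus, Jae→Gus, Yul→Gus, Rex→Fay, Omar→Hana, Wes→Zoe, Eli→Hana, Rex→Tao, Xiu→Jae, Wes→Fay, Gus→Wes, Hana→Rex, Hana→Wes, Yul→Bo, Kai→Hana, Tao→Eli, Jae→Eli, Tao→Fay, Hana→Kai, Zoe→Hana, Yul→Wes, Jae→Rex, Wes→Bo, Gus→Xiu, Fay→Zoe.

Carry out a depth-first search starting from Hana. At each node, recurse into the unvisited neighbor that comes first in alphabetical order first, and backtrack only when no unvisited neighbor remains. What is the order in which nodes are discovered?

Visit Hana
Hana → Kai
Kai → Jae
Jae → Eli
Eli → Rex
Rex → Fay
Fay → Zoe
Zoe → Yul
Yul → Bo
Yul → Gus
Gus → Wes
Gus → Xiu
Rex → Omar
Rex → Tao

Hana Kai Jae Eli Rex Fay Zoe Yul Bo Gus Wes Xiu Omar Tao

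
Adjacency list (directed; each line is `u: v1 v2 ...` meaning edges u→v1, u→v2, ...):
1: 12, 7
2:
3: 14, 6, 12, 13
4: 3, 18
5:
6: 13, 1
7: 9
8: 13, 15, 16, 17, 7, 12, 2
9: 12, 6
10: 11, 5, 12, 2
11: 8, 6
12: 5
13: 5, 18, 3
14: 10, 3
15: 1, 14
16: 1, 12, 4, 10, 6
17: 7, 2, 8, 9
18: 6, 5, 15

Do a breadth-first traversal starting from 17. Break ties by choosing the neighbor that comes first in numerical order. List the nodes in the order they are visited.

Visit 17; enqueue 2, 7, 8, 9 → queue [2, 7, 8, 9]
Visit 2 → queue [7, 8, 9]
Visit 7 → queue [8, 9]
Visit 8; enqueue 12, 13, 15, 16 → queue [9, 12, 13, 15, 16]
Visit 9; enqueue 6 → queue [12, 13, 15, 16, 6]
Visit 12; enqueue 5 → queue [13, 15, 16, 6, 5]
Visit 13; enqueue 3, 18 → queue [15, 16, 6, 5, 3, 18]
Visit 15; enqueue 1, 14 → queue [16, 6, 5, 3, 18, 1, 14]
Visit 16; enqueue 4, 10 → queue [6, 5, 3, 18, 1, 14, 4, 10]
Visit 6 → queue [5, 3, 18, 1, 14, 4, 10]
Visit 5 → queue [3, 18, 1, 14, 4, 10]
Visit 3 → queue [18, 1, 14, 4, 10]
Visit 18 → queue [1, 14, 4, 10]
Visit 1 → queue [14, 4, 10]
Visit 14 → queue [4, 10]
Visit 4 → queue [10]
Visit 10; enqueue 11 → queue [11]
Visit 11 → queue []

17, 2, 7, 8, 9, 12, 13, 15, 16, 6, 5, 3, 18, 1, 14, 4, 10, 11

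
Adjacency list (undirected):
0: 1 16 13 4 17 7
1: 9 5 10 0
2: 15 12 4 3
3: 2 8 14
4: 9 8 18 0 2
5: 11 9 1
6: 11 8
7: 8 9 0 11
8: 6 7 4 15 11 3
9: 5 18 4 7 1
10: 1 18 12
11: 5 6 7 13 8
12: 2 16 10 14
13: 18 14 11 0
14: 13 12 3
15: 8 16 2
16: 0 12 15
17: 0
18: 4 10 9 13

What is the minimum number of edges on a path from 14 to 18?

2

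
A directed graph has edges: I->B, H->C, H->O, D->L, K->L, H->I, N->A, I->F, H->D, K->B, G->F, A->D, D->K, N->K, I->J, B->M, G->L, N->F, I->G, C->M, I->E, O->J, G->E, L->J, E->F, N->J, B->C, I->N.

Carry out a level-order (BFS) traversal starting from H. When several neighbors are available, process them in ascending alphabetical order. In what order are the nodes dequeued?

H C D I O M K L B E F G J N A

Visit H; enqueue C, D, I, O → queue [C, D, I, O]
Visit C; enqueue M → queue [D, I, O, M]
Visit D; enqueue K, L → queue [I, O, M, K, L]
Visit I; enqueue B, E, F, G, J, N → queue [O, M, K, L, B, E, F, G, J, N]
Visit O → queue [M, K, L, B, E, F, G, J, N]
Visit M → queue [K, L, B, E, F, G, J, N]
Visit K → queue [L, B, E, F, G, J, N]
Visit L → queue [B, E, F, G, J, N]
Visit B → queue [E, F, G, J, N]
Visit E → queue [F, G, J, N]
Visit F → queue [G, J, N]
Visit G → queue [J, N]
Visit J → queue [N]
Visit N; enqueue A → queue [A]
Visit A → queue []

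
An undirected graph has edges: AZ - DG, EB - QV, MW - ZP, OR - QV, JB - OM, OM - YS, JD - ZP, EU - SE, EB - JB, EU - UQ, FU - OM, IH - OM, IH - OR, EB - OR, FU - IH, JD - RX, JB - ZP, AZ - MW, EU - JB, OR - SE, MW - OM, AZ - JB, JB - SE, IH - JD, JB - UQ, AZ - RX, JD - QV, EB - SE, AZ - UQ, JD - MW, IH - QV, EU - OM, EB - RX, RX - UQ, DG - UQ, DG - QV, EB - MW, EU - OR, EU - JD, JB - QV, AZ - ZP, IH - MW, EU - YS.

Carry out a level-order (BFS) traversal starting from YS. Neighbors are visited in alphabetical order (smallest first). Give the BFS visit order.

Visit YS; enqueue EU, OM → queue [EU, OM]
Visit EU; enqueue JB, JD, OR, SE, UQ → queue [OM, JB, JD, OR, SE, UQ]
Visit OM; enqueue FU, IH, MW → queue [JB, JD, OR, SE, UQ, FU, IH, MW]
Visit JB; enqueue AZ, EB, QV, ZP → queue [JD, OR, SE, UQ, FU, IH, MW, AZ, EB, QV, ZP]
Visit JD; enqueue RX → queue [OR, SE, UQ, FU, IH, MW, AZ, EB, QV, ZP, RX]
Visit OR → queue [SE, UQ, FU, IH, MW, AZ, EB, QV, ZP, RX]
Visit SE → queue [UQ, FU, IH, MW, AZ, EB, QV, ZP, RX]
Visit UQ; enqueue DG → queue [FU, IH, MW, AZ, EB, QV, ZP, RX, DG]
Visit FU → queue [IH, MW, AZ, EB, QV, ZP, RX, DG]
Visit IH → queue [MW, AZ, EB, QV, ZP, RX, DG]
Visit MW → queue [AZ, EB, QV, ZP, RX, DG]
Visit AZ → queue [EB, QV, ZP, RX, DG]
Visit EB → queue [QV, ZP, RX, DG]
Visit QV → queue [ZP, RX, DG]
Visit ZP → queue [RX, DG]
Visit RX → queue [DG]
Visit DG → queue []

YS -> EU -> OM -> JB -> JD -> OR -> SE -> UQ -> FU -> IH -> MW -> AZ -> EB -> QV -> ZP -> RX -> DG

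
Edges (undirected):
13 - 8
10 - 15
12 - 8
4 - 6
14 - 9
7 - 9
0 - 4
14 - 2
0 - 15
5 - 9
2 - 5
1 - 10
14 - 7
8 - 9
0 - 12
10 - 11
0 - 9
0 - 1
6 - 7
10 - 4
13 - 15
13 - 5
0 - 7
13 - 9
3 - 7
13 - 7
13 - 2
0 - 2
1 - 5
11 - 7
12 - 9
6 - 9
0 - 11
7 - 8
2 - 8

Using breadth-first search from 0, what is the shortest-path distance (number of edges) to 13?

2

Level 0: 0
Level 1: 1, 2, 4, 7, 9, 11, 12, 15
Level 2: 3, 5, 6, 8, 10, 13, 14
13 first appears at level 2.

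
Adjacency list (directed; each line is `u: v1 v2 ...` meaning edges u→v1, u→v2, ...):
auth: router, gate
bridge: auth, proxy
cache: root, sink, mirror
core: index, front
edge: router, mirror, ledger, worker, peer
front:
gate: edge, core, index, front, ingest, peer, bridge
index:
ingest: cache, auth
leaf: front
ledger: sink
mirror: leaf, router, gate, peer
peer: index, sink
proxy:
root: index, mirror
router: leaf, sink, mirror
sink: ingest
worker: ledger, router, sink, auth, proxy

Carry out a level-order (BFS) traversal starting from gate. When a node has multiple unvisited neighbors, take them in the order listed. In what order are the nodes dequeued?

gate edge core index front ingest peer bridge router mirror ledger worker cache auth sink proxy leaf root

Visit gate; enqueue edge, core, index, front, ingest, peer, bridge → queue [edge, core, index, front, ingest, peer, bridge]
Visit edge; enqueue router, mirror, ledger, worker → queue [core, index, front, ingest, peer, bridge, router, mirror, ledger, worker]
Visit core → queue [index, front, ingest, peer, bridge, router, mirror, ledger, worker]
Visit index → queue [front, ingest, peer, bridge, router, mirror, ledger, worker]
Visit front → queue [ingest, peer, bridge, router, mirror, ledger, worker]
Visit ingest; enqueue cache, auth → queue [peer, bridge, router, mirror, ledger, worker, cache, auth]
Visit peer; enqueue sink → queue [bridge, router, mirror, ledger, worker, cache, auth, sink]
Visit bridge; enqueue proxy → queue [router, mirror, ledger, worker, cache, auth, sink, proxy]
Visit router; enqueue leaf → queue [mirror, ledger, worker, cache, auth, sink, proxy, leaf]
Visit mirror → queue [ledger, worker, cache, auth, sink, proxy, leaf]
Visit ledger → queue [worker, cache, auth, sink, proxy, leaf]
Visit worker → queue [cache, auth, sink, proxy, leaf]
Visit cache; enqueue root → queue [auth, sink, proxy, leaf, root]
Visit auth → queue [sink, proxy, leaf, root]
Visit sink → queue [proxy, leaf, root]
Visit proxy → queue [leaf, root]
Visit leaf → queue [root]
Visit root → queue []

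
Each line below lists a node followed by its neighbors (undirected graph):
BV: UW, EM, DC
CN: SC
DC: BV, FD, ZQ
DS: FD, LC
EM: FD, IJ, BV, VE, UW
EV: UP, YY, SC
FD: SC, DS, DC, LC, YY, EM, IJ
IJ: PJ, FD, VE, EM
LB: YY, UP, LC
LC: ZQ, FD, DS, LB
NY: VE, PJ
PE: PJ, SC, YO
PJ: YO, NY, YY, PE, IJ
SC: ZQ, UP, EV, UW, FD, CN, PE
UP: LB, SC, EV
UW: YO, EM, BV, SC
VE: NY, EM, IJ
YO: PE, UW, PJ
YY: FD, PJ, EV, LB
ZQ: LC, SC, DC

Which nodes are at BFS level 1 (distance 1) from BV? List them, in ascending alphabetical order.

DC, EM, UW

Level 0: BV
Level 1: DC, EM, UW
Level 2: FD, IJ, SC, VE, YO, ZQ
Level 3: CN, DS, EV, LC, NY, PE, PJ, UP, YY
Level 4: LB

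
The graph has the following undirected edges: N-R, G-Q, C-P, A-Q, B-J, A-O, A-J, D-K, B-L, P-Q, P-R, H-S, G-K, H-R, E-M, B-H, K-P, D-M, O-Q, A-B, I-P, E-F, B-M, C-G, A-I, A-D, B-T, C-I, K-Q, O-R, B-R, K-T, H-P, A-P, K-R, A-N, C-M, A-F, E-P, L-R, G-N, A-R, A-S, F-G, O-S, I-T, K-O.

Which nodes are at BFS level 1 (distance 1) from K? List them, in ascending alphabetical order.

Level 0: K
Level 1: D, G, O, P, Q, R, T
Level 2: A, B, C, E, F, H, I, L, M, N, S
Level 3: J

D, G, O, P, Q, R, T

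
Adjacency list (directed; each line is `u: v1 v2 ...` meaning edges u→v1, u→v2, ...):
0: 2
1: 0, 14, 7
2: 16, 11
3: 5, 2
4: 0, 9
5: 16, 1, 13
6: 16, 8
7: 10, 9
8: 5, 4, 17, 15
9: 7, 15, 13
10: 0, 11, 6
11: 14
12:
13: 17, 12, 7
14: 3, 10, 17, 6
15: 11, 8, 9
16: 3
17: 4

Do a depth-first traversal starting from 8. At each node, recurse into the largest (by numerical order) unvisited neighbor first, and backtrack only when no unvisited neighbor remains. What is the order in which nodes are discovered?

Visit 8
8 → 17
17 → 4
4 → 9
9 → 15
15 → 11
11 → 14
14 → 10
10 → 6
6 → 16
16 → 3
3 → 5
5 → 13
13 → 12
13 → 7
5 → 1
1 → 0
0 → 2

8, 17, 4, 9, 15, 11, 14, 10, 6, 16, 3, 5, 13, 12, 7, 1, 0, 2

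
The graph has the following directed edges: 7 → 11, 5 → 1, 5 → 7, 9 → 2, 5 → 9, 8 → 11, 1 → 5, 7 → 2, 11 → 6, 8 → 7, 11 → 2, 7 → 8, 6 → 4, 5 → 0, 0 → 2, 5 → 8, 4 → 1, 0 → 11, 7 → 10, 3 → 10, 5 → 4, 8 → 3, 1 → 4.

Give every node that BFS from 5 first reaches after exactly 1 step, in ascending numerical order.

0, 1, 4, 7, 8, 9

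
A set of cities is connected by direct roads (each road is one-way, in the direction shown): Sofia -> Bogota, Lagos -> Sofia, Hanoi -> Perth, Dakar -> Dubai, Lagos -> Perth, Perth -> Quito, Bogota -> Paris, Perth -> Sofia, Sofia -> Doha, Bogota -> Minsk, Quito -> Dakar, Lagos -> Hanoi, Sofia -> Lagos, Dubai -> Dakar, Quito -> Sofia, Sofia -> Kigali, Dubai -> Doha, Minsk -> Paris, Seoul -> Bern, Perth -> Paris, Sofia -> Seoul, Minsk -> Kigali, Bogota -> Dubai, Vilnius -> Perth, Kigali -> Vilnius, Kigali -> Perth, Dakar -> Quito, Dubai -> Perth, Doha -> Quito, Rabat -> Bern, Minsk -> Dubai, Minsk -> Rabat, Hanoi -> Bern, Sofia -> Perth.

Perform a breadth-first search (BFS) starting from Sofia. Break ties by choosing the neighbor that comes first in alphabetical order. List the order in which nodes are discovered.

Sofia, Bogota, Doha, Kigali, Lagos, Perth, Seoul, Dubai, Minsk, Paris, Quito, Vilnius, Hanoi, Bern, Dakar, Rabat

Visit Sofia; enqueue Bogota, Doha, Kigali, Lagos, Perth, Seoul → queue [Bogota, Doha, Kigali, Lagos, Perth, Seoul]
Visit Bogota; enqueue Dubai, Minsk, Paris → queue [Doha, Kigali, Lagos, Perth, Seoul, Dubai, Minsk, Paris]
Visit Doha; enqueue Quito → queue [Kigali, Lagos, Perth, Seoul, Dubai, Minsk, Paris, Quito]
Visit Kigali; enqueue Vilnius → queue [Lagos, Perth, Seoul, Dubai, Minsk, Paris, Quito, Vilnius]
Visit Lagos; enqueue Hanoi → queue [Perth, Seoul, Dubai, Minsk, Paris, Quito, Vilnius, Hanoi]
Visit Perth → queue [Seoul, Dubai, Minsk, Paris, Quito, Vilnius, Hanoi]
Visit Seoul; enqueue Bern → queue [Dubai, Minsk, Paris, Quito, Vilnius, Hanoi, Bern]
Visit Dubai; enqueue Dakar → queue [Minsk, Paris, Quito, Vilnius, Hanoi, Bern, Dakar]
Visit Minsk; enqueue Rabat → queue [Paris, Quito, Vilnius, Hanoi, Bern, Dakar, Rabat]
Visit Paris → queue [Quito, Vilnius, Hanoi, Bern, Dakar, Rabat]
Visit Quito → queue [Vilnius, Hanoi, Bern, Dakar, Rabat]
Visit Vilnius → queue [Hanoi, Bern, Dakar, Rabat]
Visit Hanoi → queue [Bern, Dakar, Rabat]
Visit Bern → queue [Dakar, Rabat]
Visit Dakar → queue [Rabat]
Visit Rabat → queue []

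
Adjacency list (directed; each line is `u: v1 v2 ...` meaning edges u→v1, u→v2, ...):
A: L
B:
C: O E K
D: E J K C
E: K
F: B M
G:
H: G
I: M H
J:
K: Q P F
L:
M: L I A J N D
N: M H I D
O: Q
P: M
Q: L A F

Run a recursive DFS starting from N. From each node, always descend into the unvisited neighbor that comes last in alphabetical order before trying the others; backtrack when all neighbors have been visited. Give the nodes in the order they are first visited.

Visit N
N → M
M → L
M → J
M → I
I → H
H → G
M → D
D → K
K → Q
Q → F
F → B
Q → A
K → P
D → E
D → C
C → O

N M L J I H G D K Q F B A P E C O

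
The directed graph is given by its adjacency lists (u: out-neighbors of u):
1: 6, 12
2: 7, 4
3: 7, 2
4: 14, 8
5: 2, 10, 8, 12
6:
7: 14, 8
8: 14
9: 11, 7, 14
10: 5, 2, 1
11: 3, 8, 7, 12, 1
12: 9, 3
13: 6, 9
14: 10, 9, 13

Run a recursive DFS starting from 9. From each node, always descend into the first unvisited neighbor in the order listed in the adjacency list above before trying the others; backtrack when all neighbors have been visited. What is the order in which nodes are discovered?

Visit 9
9 → 11
11 → 3
3 → 7
7 → 14
14 → 10
10 → 5
5 → 2
2 → 4
4 → 8
5 → 12
10 → 1
1 → 6
14 → 13

9 11 3 7 14 10 5 2 4 8 12 1 6 13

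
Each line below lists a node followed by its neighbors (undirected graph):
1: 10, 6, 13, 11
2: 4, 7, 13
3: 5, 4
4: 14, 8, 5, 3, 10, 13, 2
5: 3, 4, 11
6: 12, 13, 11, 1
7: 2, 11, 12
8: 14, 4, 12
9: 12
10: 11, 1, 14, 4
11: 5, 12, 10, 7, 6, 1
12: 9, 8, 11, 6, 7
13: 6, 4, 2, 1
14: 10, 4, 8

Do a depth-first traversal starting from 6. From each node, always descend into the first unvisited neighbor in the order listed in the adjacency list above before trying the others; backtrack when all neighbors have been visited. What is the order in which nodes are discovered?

6 12 9 8 14 10 11 5 3 4 13 2 7 1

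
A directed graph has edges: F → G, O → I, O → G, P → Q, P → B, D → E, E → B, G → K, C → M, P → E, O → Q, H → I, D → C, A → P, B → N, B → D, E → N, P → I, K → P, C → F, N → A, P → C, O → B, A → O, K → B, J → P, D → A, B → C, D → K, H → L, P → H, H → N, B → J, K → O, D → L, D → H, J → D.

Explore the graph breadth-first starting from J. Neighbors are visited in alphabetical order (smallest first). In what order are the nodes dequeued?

Visit J; enqueue D, P → queue [D, P]
Visit D; enqueue A, C, E, H, K, L → queue [P, A, C, E, H, K, L]
Visit P; enqueue B, I, Q → queue [A, C, E, H, K, L, B, I, Q]
Visit A; enqueue O → queue [C, E, H, K, L, B, I, Q, O]
Visit C; enqueue F, M → queue [E, H, K, L, B, I, Q, O, F, M]
Visit E; enqueue N → queue [H, K, L, B, I, Q, O, F, M, N]
Visit H → queue [K, L, B, I, Q, O, F, M, N]
Visit K → queue [L, B, I, Q, O, F, M, N]
Visit L → queue [B, I, Q, O, F, M, N]
Visit B → queue [I, Q, O, F, M, N]
Visit I → queue [Q, O, F, M, N]
Visit Q → queue [O, F, M, N]
Visit O; enqueue G → queue [F, M, N, G]
Visit F → queue [M, N, G]
Visit M → queue [N, G]
Visit N → queue [G]
Visit G → queue []

J -> D -> P -> A -> C -> E -> H -> K -> L -> B -> I -> Q -> O -> F -> M -> N -> G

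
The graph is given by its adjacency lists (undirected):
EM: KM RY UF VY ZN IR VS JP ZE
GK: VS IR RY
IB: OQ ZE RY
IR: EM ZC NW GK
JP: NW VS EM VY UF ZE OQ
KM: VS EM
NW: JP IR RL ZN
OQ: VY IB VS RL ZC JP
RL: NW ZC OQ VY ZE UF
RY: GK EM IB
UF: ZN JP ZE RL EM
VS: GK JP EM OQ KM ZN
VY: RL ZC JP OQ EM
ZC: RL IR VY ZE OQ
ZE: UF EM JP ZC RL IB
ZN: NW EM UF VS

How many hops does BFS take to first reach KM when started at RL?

Level 0: RL
Level 1: NW, OQ, UF, VY, ZC, ZE
Level 2: EM, IB, IR, JP, VS, ZN
Level 3: GK, KM, RY
KM first appears at level 3.

3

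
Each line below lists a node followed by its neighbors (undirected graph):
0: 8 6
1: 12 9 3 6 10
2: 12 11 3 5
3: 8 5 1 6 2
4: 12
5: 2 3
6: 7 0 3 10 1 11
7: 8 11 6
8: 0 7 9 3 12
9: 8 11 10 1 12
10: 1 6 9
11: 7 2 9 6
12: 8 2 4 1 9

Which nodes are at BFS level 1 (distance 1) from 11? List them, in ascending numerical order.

2, 6, 7, 9

Level 0: 11
Level 1: 2, 6, 7, 9
Level 2: 0, 1, 3, 5, 8, 10, 12
Level 3: 4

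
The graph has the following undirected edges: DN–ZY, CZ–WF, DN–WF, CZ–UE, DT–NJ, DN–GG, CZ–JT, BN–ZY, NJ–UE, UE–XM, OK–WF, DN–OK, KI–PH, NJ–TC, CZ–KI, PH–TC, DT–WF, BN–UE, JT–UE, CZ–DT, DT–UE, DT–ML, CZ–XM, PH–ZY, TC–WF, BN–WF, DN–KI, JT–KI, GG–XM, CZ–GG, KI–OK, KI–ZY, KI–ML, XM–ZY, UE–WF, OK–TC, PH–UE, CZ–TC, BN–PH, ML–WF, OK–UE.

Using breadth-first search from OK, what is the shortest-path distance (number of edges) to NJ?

2

Level 0: OK
Level 1: DN, KI, TC, UE, WF
Level 2: BN, CZ, DT, GG, JT, ML, NJ, PH, XM, ZY
NJ first appears at level 2.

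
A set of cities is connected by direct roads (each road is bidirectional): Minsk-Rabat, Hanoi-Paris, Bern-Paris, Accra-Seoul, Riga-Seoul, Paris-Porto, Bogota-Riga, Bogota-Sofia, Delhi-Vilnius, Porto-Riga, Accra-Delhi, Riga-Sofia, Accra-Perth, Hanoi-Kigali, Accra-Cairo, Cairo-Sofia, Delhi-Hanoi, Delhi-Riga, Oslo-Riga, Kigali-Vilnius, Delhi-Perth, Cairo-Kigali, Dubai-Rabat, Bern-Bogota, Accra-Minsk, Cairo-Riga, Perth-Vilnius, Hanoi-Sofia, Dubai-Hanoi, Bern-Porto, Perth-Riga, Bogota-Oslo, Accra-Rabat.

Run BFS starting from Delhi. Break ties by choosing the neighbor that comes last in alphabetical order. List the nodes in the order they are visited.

Delhi Vilnius Riga Perth Hanoi Accra Kigali Sofia Seoul Porto Oslo Cairo Bogota Paris Dubai Rabat Minsk Bern

Visit Delhi; enqueue Vilnius, Riga, Perth, Hanoi, Accra → queue [Vilnius, Riga, Perth, Hanoi, Accra]
Visit Vilnius; enqueue Kigali → queue [Riga, Perth, Hanoi, Accra, Kigali]
Visit Riga; enqueue Sofia, Seoul, Porto, Oslo, Cairo, Bogota → queue [Perth, Hanoi, Accra, Kigali, Sofia, Seoul, Porto, Oslo, Cairo, Bogota]
Visit Perth → queue [Hanoi, Accra, Kigali, Sofia, Seoul, Porto, Oslo, Cairo, Bogota]
Visit Hanoi; enqueue Paris, Dubai → queue [Accra, Kigali, Sofia, Seoul, Porto, Oslo, Cairo, Bogota, Paris, Dubai]
Visit Accra; enqueue Rabat, Minsk → queue [Kigali, Sofia, Seoul, Porto, Oslo, Cairo, Bogota, Paris, Dubai, Rabat, Minsk]
Visit Kigali → queue [Sofia, Seoul, Porto, Oslo, Cairo, Bogota, Paris, Dubai, Rabat, Minsk]
Visit Sofia → queue [Seoul, Porto, Oslo, Cairo, Bogota, Paris, Dubai, Rabat, Minsk]
Visit Seoul → queue [Porto, Oslo, Cairo, Bogota, Paris, Dubai, Rabat, Minsk]
Visit Porto; enqueue Bern → queue [Oslo, Cairo, Bogota, Paris, Dubai, Rabat, Minsk, Bern]
Visit Oslo → queue [Cairo, Bogota, Paris, Dubai, Rabat, Minsk, Bern]
Visit Cairo → queue [Bogota, Paris, Dubai, Rabat, Minsk, Bern]
Visit Bogota → queue [Paris, Dubai, Rabat, Minsk, Bern]
Visit Paris → queue [Dubai, Rabat, Minsk, Bern]
Visit Dubai → queue [Rabat, Minsk, Bern]
Visit Rabat → queue [Minsk, Bern]
Visit Minsk → queue [Bern]
Visit Bern → queue []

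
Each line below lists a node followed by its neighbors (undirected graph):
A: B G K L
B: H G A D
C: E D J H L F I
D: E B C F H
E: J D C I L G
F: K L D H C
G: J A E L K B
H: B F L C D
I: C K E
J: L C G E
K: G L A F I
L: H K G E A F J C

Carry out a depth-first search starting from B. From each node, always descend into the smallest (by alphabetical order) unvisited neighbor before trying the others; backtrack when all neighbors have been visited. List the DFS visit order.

B, A, G, E, C, D, F, H, L, J, K, I

Visit B
B → A
A → G
G → E
E → C
C → D
D → F
F → H
H → L
L → J
L → K
K → I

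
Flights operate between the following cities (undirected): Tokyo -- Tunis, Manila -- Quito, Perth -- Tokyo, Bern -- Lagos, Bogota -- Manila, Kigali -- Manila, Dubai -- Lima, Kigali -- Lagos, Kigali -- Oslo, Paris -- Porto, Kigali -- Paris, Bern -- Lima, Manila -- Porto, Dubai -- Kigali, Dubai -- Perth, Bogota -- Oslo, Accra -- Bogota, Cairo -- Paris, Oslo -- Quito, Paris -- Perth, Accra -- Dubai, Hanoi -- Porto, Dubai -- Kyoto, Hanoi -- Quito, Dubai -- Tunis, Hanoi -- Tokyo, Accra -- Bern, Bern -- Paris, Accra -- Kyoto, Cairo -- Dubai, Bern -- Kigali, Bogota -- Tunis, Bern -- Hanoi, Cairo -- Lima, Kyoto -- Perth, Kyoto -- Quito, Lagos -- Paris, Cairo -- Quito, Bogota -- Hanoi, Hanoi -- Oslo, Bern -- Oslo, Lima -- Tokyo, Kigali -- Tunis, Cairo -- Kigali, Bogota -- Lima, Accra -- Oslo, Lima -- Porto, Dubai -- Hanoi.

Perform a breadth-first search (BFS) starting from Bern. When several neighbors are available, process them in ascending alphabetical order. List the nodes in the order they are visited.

Bern -> Accra -> Hanoi -> Kigali -> Lagos -> Lima -> Oslo -> Paris -> Bogota -> Dubai -> Kyoto -> Porto -> Quito -> Tokyo -> Cairo -> Manila -> Tunis -> Perth

Visit Bern; enqueue Accra, Hanoi, Kigali, Lagos, Lima, Oslo, Paris → queue [Accra, Hanoi, Kigali, Lagos, Lima, Oslo, Paris]
Visit Accra; enqueue Bogota, Dubai, Kyoto → queue [Hanoi, Kigali, Lagos, Lima, Oslo, Paris, Bogota, Dubai, Kyoto]
Visit Hanoi; enqueue Porto, Quito, Tokyo → queue [Kigali, Lagos, Lima, Oslo, Paris, Bogota, Dubai, Kyoto, Porto, Quito, Tokyo]
Visit Kigali; enqueue Cairo, Manila, Tunis → queue [Lagos, Lima, Oslo, Paris, Bogota, Dubai, Kyoto, Porto, Quito, Tokyo, Cairo, Manila, Tunis]
Visit Lagos → queue [Lima, Oslo, Paris, Bogota, Dubai, Kyoto, Porto, Quito, Tokyo, Cairo, Manila, Tunis]
Visit Lima → queue [Oslo, Paris, Bogota, Dubai, Kyoto, Porto, Quito, Tokyo, Cairo, Manila, Tunis]
Visit Oslo → queue [Paris, Bogota, Dubai, Kyoto, Porto, Quito, Tokyo, Cairo, Manila, Tunis]
Visit Paris; enqueue Perth → queue [Bogota, Dubai, Kyoto, Porto, Quito, Tokyo, Cairo, Manila, Tunis, Perth]
Visit Bogota → queue [Dubai, Kyoto, Porto, Quito, Tokyo, Cairo, Manila, Tunis, Perth]
Visit Dubai → queue [Kyoto, Porto, Quito, Tokyo, Cairo, Manila, Tunis, Perth]
Visit Kyoto → queue [Porto, Quito, Tokyo, Cairo, Manila, Tunis, Perth]
Visit Porto → queue [Quito, Tokyo, Cairo, Manila, Tunis, Perth]
Visit Quito → queue [Tokyo, Cairo, Manila, Tunis, Perth]
Visit Tokyo → queue [Cairo, Manila, Tunis, Perth]
Visit Cairo → queue [Manila, Tunis, Perth]
Visit Manila → queue [Tunis, Perth]
Visit Tunis → queue [Perth]
Visit Perth → queue []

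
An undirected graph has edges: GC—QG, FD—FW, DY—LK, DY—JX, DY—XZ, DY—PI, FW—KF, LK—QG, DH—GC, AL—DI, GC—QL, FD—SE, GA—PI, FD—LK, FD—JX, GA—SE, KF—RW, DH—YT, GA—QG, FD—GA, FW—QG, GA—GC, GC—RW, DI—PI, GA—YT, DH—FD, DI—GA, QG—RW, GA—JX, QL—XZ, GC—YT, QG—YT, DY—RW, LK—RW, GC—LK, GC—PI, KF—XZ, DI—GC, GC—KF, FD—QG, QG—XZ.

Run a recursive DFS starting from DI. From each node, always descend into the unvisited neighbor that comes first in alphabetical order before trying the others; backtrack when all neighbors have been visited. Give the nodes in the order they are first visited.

DI -> AL -> GA -> FD -> DH -> GC -> KF -> FW -> QG -> LK -> DY -> JX -> PI -> RW -> XZ -> QL -> YT -> SE

Visit DI
DI → AL
DI → GA
GA → FD
FD → DH
DH → GC
GC → KF
KF → FW
FW → QG
QG → LK
LK → DY
DY → JX
DY → PI
DY → RW
DY → XZ
XZ → QL
QG → YT
FD → SE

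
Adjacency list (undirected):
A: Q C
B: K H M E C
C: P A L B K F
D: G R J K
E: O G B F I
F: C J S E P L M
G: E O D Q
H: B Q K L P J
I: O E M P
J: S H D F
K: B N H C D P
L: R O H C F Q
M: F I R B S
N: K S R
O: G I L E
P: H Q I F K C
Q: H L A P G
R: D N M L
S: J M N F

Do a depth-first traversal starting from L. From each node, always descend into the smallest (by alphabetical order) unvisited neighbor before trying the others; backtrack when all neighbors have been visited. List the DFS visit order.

L -> C -> A -> Q -> G -> D -> J -> F -> E -> B -> H -> K -> N -> R -> M -> I -> O -> P -> S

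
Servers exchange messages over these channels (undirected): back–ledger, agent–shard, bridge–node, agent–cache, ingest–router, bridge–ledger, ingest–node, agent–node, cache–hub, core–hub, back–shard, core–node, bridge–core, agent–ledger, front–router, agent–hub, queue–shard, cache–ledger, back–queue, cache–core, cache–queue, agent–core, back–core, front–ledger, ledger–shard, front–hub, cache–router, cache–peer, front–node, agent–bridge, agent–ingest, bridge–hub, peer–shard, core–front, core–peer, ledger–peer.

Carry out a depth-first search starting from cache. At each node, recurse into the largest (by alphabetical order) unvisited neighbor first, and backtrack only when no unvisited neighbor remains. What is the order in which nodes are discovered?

Visit cache
cache → router
router → ingest
ingest → node
node → front
front → ledger
ledger → shard
shard → queue
queue → back
back → core
core → peer
core → hub
hub → bridge
bridge → agent

cache -> router -> ingest -> node -> front -> ledger -> shard -> queue -> back -> core -> peer -> hub -> bridge -> agent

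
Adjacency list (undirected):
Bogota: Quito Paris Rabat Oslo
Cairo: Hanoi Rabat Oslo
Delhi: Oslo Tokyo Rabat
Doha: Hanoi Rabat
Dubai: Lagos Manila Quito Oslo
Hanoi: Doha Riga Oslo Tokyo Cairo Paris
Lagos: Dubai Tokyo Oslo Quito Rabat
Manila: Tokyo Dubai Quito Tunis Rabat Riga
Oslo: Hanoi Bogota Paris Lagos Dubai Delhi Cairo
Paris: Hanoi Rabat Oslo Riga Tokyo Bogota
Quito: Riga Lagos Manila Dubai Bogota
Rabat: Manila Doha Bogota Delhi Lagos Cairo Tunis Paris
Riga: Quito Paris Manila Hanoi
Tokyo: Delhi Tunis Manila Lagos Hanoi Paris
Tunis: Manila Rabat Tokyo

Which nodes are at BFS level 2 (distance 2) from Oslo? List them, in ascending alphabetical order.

Doha, Manila, Quito, Rabat, Riga, Tokyo

Level 0: Oslo
Level 1: Bogota, Cairo, Delhi, Dubai, Hanoi, Lagos, Paris
Level 2: Doha, Manila, Quito, Rabat, Riga, Tokyo
Level 3: Tunis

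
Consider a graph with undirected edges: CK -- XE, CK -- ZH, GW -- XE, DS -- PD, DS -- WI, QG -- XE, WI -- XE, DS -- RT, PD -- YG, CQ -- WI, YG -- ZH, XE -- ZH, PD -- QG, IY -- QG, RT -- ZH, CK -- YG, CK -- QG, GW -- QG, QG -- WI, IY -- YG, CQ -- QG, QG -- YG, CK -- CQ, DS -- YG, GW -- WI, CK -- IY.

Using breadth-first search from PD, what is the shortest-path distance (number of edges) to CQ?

Level 0: PD
Level 1: DS, QG, YG
Level 2: CK, CQ, GW, IY, RT, WI, XE, ZH
CQ first appears at level 2.

2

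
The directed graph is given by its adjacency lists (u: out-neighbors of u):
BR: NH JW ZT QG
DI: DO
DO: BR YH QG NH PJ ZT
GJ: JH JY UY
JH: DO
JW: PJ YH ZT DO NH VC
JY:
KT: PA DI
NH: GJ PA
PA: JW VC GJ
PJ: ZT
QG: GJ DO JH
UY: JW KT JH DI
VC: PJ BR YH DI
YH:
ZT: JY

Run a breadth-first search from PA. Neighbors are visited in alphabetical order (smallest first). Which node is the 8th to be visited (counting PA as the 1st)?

DO

Visit PA; enqueue GJ, JW, VC → queue [GJ, JW, VC]
Visit GJ; enqueue JH, JY, UY → queue [JW, VC, JH, JY, UY]
Visit JW; enqueue DO, NH, PJ, YH, ZT → queue [VC, JH, JY, UY, DO, NH, PJ, YH, ZT]
Visit VC; enqueue BR, DI → queue [JH, JY, UY, DO, NH, PJ, YH, ZT, BR, DI]
Visit JH → queue [JY, UY, DO, NH, PJ, YH, ZT, BR, DI]
Visit JY → queue [UY, DO, NH, PJ, YH, ZT, BR, DI]
Visit UY; enqueue KT → queue [DO, NH, PJ, YH, ZT, BR, DI, KT]
Visit DO; enqueue QG → queue [NH, PJ, YH, ZT, BR, DI, KT, QG]
Visit NH → queue [PJ, YH, ZT, BR, DI, KT, QG]
Visit PJ → queue [YH, ZT, BR, DI, KT, QG]
Visit YH → queue [ZT, BR, DI, KT, QG]
Visit ZT → queue [BR, DI, KT, QG]
Visit BR → queue [DI, KT, QG]
Visit DI → queue [KT, QG]
Visit KT → queue [QG]
Visit QG → queue []

Visit order: PA, GJ, JW, VC, JH, JY, UY, DO, NH, PJ, YH, ZT, BR, DI, KT, QG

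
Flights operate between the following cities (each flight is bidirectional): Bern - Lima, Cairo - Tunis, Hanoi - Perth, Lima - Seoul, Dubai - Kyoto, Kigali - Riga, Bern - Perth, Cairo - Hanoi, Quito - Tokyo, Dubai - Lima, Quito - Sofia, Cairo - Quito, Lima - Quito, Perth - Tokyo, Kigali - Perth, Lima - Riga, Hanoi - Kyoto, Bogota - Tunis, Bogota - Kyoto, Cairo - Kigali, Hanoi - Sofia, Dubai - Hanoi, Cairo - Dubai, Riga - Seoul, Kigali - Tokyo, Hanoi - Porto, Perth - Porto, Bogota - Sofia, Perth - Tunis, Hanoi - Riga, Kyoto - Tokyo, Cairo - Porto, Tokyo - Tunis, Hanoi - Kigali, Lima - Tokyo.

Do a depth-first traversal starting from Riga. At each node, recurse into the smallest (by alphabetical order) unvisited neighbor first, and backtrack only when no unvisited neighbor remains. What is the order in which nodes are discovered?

Riga -> Hanoi -> Cairo -> Dubai -> Kyoto -> Bogota -> Sofia -> Quito -> Lima -> Bern -> Perth -> Kigali -> Tokyo -> Tunis -> Porto -> Seoul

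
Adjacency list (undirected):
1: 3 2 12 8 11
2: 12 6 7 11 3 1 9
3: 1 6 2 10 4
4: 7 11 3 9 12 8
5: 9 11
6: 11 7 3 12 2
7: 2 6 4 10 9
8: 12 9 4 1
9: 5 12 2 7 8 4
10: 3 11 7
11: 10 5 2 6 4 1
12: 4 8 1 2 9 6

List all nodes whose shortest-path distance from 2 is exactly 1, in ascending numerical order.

1, 3, 6, 7, 9, 11, 12

Level 0: 2
Level 1: 1, 3, 6, 7, 9, 11, 12
Level 2: 4, 5, 8, 10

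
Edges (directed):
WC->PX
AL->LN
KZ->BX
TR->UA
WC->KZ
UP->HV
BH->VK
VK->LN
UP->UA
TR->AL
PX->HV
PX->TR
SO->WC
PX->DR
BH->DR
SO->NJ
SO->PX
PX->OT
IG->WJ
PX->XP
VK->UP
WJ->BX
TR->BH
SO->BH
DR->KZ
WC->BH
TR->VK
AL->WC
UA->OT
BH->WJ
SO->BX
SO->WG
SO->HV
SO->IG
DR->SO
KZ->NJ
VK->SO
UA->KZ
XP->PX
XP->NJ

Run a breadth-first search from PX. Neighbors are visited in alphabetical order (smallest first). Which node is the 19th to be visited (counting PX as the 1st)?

WJ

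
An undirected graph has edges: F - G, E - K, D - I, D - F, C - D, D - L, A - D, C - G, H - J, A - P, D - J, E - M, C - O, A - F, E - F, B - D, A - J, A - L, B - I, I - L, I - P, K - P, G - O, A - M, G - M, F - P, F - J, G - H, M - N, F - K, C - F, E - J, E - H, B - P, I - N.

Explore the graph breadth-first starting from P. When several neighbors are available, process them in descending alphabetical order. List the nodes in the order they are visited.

Visit P; enqueue K, I, F, B, A → queue [K, I, F, B, A]
Visit K; enqueue E → queue [I, F, B, A, E]
Visit I; enqueue N, L, D → queue [F, B, A, E, N, L, D]
Visit F; enqueue J, G, C → queue [B, A, E, N, L, D, J, G, C]
Visit B → queue [A, E, N, L, D, J, G, C]
Visit A; enqueue M → queue [E, N, L, D, J, G, C, M]
Visit E; enqueue H → queue [N, L, D, J, G, C, M, H]
Visit N → queue [L, D, J, G, C, M, H]
Visit L → queue [D, J, G, C, M, H]
Visit D → queue [J, G, C, M, H]
Visit J → queue [G, C, M, H]
Visit G; enqueue O → queue [C, M, H, O]
Visit C → queue [M, H, O]
Visit M → queue [H, O]
Visit H → queue [O]
Visit O → queue []

P, K, I, F, B, A, E, N, L, D, J, G, C, M, H, O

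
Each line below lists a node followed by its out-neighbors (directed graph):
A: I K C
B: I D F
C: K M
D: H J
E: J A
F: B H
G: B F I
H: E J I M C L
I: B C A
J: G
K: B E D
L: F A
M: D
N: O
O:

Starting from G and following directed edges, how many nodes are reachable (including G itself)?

13

BFS from G visits: G, I, F, B, C, A, H, D, M, K, L, J, E
Reachable nodes: 13 of 15 total.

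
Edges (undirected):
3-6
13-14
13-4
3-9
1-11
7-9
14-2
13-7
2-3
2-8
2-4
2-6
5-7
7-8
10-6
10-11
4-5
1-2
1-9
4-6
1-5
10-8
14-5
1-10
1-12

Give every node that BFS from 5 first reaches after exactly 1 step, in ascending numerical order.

Level 0: 5
Level 1: 1, 4, 7, 14
Level 2: 2, 6, 8, 9, 10, 11, 12, 13
Level 3: 3

1, 4, 7, 14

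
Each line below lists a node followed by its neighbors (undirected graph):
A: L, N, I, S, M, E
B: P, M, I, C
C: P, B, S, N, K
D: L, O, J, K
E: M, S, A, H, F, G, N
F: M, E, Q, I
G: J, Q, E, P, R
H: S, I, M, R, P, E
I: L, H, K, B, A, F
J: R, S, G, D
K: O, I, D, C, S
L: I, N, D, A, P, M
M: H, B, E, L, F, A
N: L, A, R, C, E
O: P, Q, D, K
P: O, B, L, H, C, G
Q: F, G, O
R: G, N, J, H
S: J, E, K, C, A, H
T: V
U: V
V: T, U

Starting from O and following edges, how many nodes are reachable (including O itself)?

19

BFS from O visits: O, P, Q, D, K, B, L, H, C, G, F, J, I, S, M, N, A, R, E
Reachable nodes: 19 of 22 total.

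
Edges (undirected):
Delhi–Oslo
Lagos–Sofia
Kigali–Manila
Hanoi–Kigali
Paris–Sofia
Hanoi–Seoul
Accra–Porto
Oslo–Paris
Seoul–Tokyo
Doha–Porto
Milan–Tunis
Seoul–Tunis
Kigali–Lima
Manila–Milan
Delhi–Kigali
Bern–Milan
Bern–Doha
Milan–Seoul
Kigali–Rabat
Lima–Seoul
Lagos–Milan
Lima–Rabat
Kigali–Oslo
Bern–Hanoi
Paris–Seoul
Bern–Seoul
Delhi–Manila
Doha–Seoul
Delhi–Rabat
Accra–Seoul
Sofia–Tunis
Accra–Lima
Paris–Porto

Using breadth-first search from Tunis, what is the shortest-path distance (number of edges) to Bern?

Level 0: Tunis
Level 1: Milan, Seoul, Sofia
Level 2: Accra, Bern, Doha, Hanoi, Lagos, Lima, Manila, Paris, Tokyo
Level 3: Delhi, Kigali, Oslo, Porto, Rabat
Bern first appears at level 2.

2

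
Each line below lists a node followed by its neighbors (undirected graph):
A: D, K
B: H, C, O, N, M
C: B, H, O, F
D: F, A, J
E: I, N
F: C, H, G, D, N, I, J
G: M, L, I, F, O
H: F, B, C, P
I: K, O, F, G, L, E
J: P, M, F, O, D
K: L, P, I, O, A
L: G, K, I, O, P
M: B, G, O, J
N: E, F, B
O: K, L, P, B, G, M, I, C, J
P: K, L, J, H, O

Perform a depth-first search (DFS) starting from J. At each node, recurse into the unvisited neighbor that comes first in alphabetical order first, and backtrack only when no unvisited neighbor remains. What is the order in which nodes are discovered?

J, D, A, K, I, E, N, B, C, F, G, L, O, M, P, H

Visit J
J → D
D → A
A → K
K → I
I → E
E → N
N → B
B → C
C → F
F → G
G → L
L → O
O → M
O → P
P → H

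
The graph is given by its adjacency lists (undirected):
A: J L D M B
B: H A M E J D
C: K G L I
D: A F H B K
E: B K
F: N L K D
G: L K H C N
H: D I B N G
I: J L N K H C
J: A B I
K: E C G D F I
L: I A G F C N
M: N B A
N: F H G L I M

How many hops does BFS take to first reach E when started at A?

2

Level 0: A
Level 1: B, D, J, L, M
Level 2: C, E, F, G, H, I, K, N
E first appears at level 2.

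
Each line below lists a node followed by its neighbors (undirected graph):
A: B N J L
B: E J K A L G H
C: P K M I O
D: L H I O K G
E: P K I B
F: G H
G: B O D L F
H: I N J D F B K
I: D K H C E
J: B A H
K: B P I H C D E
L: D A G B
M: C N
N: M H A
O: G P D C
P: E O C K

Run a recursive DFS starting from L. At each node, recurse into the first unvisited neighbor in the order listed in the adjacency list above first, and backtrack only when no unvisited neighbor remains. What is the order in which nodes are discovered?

Visit L
L → D
D → H
H → I
I → K
K → B
B → E
E → P
P → O
O → G
G → F
O → C
C → M
M → N
N → A
A → J

L, D, H, I, K, B, E, P, O, G, F, C, M, N, A, J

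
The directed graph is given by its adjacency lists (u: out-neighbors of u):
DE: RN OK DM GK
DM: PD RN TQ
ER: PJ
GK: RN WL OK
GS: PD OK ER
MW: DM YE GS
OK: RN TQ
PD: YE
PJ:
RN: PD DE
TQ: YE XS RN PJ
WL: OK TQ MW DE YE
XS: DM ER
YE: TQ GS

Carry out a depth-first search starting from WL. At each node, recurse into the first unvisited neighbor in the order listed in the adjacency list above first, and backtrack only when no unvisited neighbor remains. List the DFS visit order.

WL, OK, RN, PD, YE, TQ, XS, DM, ER, PJ, GS, DE, GK, MW

Visit WL
WL → OK
OK → RN
RN → PD
PD → YE
YE → TQ
TQ → XS
XS → DM
XS → ER
ER → PJ
YE → GS
RN → DE
DE → GK
WL → MW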